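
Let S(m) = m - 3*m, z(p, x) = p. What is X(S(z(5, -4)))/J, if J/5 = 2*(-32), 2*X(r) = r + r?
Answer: 1/32 ≈ 0.031250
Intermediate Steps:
S(m) = -2*m (S(m) = m - 3*m = -2*m)
X(r) = r (X(r) = (r + r)/2 = (2*r)/2 = r)
J = -320 (J = 5*(2*(-32)) = 5*(-64) = -320)
X(S(z(5, -4)))/J = (-2*5)/(-320) = -1/320*(-10) = 1/32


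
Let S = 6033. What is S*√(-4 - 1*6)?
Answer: 6033*I*√10 ≈ 19078.0*I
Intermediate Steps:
S*√(-4 - 1*6) = 6033*√(-4 - 1*6) = 6033*√(-4 - 6) = 6033*√(-10) = 6033*(I*√10) = 6033*I*√10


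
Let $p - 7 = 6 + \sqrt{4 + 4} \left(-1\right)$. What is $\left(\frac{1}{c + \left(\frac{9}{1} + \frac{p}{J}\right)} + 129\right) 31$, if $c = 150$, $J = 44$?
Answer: $\frac{196464726203}{49126073} + \frac{2728 \sqrt{2}}{49126073} \approx 3999.2$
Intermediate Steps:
$p = 13 - 2 \sqrt{2}$ ($p = 7 + \left(6 + \sqrt{4 + 4} \left(-1\right)\right) = 7 + \left(6 + \sqrt{8} \left(-1\right)\right) = 7 + \left(6 + 2 \sqrt{2} \left(-1\right)\right) = 7 + \left(6 - 2 \sqrt{2}\right) = 13 - 2 \sqrt{2} \approx 10.172$)
$\left(\frac{1}{c + \left(\frac{9}{1} + \frac{p}{J}\right)} + 129\right) 31 = \left(\frac{1}{150 + \left(\frac{9}{1} + \frac{13 - 2 \sqrt{2}}{44}\right)} + 129\right) 31 = \left(\frac{1}{150 + \left(9 \cdot 1 + \left(13 - 2 \sqrt{2}\right) \frac{1}{44}\right)} + 129\right) 31 = \left(\frac{1}{150 + \left(9 + \left(\frac{13}{44} - \frac{\sqrt{2}}{22}\right)\right)} + 129\right) 31 = \left(\frac{1}{150 + \left(\frac{409}{44} - \frac{\sqrt{2}}{22}\right)} + 129\right) 31 = \left(\frac{1}{\frac{7009}{44} - \frac{\sqrt{2}}{22}} + 129\right) 31 = \left(129 + \frac{1}{\frac{7009}{44} - \frac{\sqrt{2}}{22}}\right) 31 = 3999 + \frac{31}{\frac{7009}{44} - \frac{\sqrt{2}}{22}}$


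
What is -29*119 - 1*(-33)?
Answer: -3418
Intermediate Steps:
-29*119 - 1*(-33) = -3451 + 33 = -3418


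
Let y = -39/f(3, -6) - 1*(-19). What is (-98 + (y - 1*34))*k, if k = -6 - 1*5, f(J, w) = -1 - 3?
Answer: 4543/4 ≈ 1135.8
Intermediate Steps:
f(J, w) = -4
y = 115/4 (y = -39/(-4) - 1*(-19) = -39*(-¼) + 19 = 39/4 + 19 = 115/4 ≈ 28.750)
k = -11 (k = -6 - 5 = -11)
(-98 + (y - 1*34))*k = (-98 + (115/4 - 1*34))*(-11) = (-98 + (115/4 - 34))*(-11) = (-98 - 21/4)*(-11) = -413/4*(-11) = 4543/4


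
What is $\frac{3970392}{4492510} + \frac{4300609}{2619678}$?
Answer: $\frac{14860838756183}{5884464805890} \approx 2.5254$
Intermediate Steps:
$\frac{3970392}{4492510} + \frac{4300609}{2619678} = 3970392 \cdot \frac{1}{4492510} + 4300609 \cdot \frac{1}{2619678} = \frac{1985196}{2246255} + \frac{4300609}{2619678} = \frac{14860838756183}{5884464805890}$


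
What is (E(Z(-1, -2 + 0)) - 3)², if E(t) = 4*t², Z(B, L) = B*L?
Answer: 169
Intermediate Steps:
(E(Z(-1, -2 + 0)) - 3)² = (4*(-(-2 + 0))² - 3)² = (4*(-1*(-2))² - 3)² = (4*2² - 3)² = (4*4 - 3)² = (16 - 3)² = 13² = 169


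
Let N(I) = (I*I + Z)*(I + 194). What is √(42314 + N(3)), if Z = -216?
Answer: √1535 ≈ 39.179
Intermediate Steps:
N(I) = (-216 + I²)*(194 + I) (N(I) = (I*I - 216)*(I + 194) = (I² - 216)*(194 + I) = (-216 + I²)*(194 + I))
√(42314 + N(3)) = √(42314 + (-41904 + 3³ - 216*3 + 194*3²)) = √(42314 + (-41904 + 27 - 648 + 194*9)) = √(42314 + (-41904 + 27 - 648 + 1746)) = √(42314 - 40779) = √1535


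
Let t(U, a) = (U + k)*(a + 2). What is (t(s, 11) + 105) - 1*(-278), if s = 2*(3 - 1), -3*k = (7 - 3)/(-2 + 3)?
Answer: 1253/3 ≈ 417.67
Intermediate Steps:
k = -4/3 (k = -(7 - 3)/(3*(-2 + 3)) = -4/(3*1) = -4/3 ≈ -1.3333)
s = 4 (s = 2*2 = 4)
t(U, a) = (2 + a)*(-4/3 + U) (t(U, a) = (U - 4/3)*(a + 2) = (-4/3 + U)*(2 + a) = (2 + a)*(-4/3 + U))
(t(s, 11) + 105) - 1*(-278) = ((-8/3 + 2*4 - 4/3*11 + 4*11) + 105) - 1*(-278) = ((-8/3 + 8 - 44/3 + 44) + 105) + 278 = (104/3 + 105) + 278 = 419/3 + 278 = 1253/3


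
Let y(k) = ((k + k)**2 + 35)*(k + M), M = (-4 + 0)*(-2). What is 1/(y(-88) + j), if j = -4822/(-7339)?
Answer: -7339/18207173498 ≈ -4.0308e-7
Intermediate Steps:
M = 8 (M = -4*(-2) = 8)
j = 4822/7339 (j = -4822*(-1/7339) = 4822/7339 ≈ 0.65704)
y(k) = (8 + k)*(35 + 4*k**2) (y(k) = ((k + k)**2 + 35)*(k + 8) = ((2*k)**2 + 35)*(8 + k) = (4*k**2 + 35)*(8 + k) = (35 + 4*k**2)*(8 + k) = (8 + k)*(35 + 4*k**2))
1/(y(-88) + j) = 1/((280 + 4*(-88)**3 + 32*(-88)**2 + 35*(-88)) + 4822/7339) = 1/((280 + 4*(-681472) + 32*7744 - 3080) + 4822/7339) = 1/((280 - 2725888 + 247808 - 3080) + 4822/7339) = 1/(-2480880 + 4822/7339) = 1/(-18207173498/7339) = -7339/18207173498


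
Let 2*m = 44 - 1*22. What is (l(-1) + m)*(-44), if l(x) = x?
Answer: -440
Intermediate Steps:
m = 11 (m = (44 - 1*22)/2 = (44 - 22)/2 = (½)*22 = 11)
(l(-1) + m)*(-44) = (-1 + 11)*(-44) = 10*(-44) = -440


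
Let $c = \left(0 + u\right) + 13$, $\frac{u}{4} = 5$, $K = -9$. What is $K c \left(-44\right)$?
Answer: $13068$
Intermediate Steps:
$u = 20$ ($u = 4 \cdot 5 = 20$)
$c = 33$ ($c = \left(0 + 20\right) + 13 = 20 + 13 = 33$)
$K c \left(-44\right) = \left(-9\right) 33 \left(-44\right) = \left(-297\right) \left(-44\right) = 13068$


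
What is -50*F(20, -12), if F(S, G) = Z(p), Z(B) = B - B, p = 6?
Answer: 0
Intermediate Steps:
Z(B) = 0
F(S, G) = 0
-50*F(20, -12) = -50*0 = 0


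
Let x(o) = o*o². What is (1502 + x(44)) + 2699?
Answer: 89385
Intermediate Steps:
x(o) = o³
(1502 + x(44)) + 2699 = (1502 + 44³) + 2699 = (1502 + 85184) + 2699 = 86686 + 2699 = 89385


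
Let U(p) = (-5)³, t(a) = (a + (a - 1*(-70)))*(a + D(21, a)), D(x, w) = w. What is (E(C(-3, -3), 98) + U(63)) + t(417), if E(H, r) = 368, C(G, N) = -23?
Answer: 754179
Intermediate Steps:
t(a) = 2*a*(70 + 2*a) (t(a) = (a + (a - 1*(-70)))*(a + a) = (a + (a + 70))*(2*a) = (a + (70 + a))*(2*a) = (70 + 2*a)*(2*a) = 2*a*(70 + 2*a))
U(p) = -125
(E(C(-3, -3), 98) + U(63)) + t(417) = (368 - 125) + 4*417*(35 + 417) = 243 + 4*417*452 = 243 + 753936 = 754179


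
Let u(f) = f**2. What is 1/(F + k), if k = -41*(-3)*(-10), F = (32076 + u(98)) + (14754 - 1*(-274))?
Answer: 1/55478 ≈ 1.8025e-5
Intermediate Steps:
F = 56708 (F = (32076 + 98**2) + (14754 - 1*(-274)) = (32076 + 9604) + (14754 + 274) = 41680 + 15028 = 56708)
k = -1230 (k = 123*(-10) = -1230)
1/(F + k) = 1/(56708 - 1230) = 1/55478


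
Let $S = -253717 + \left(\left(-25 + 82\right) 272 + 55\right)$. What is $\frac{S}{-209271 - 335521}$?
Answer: $\frac{119079}{272396} \approx 0.43715$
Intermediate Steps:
$S = -238158$ ($S = -253717 + \left(57 \cdot 272 + 55\right) = -253717 + \left(15504 + 55\right) = -253717 + 15559 = -238158$)
$\frac{S}{-209271 - 335521} = - \frac{238158}{-209271 - 335521} = - \frac{238158}{-544792} = \left(-238158\right) \left(- \frac{1}{544792}\right) = \frac{119079}{272396}$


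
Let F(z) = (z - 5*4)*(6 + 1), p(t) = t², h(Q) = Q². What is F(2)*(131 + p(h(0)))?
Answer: -16506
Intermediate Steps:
F(z) = -140 + 7*z (F(z) = (z - 20)*7 = (-20 + z)*7 = -140 + 7*z)
F(2)*(131 + p(h(0))) = (-140 + 7*2)*(131 + (0²)²) = (-140 + 14)*(131 + 0²) = -126*(131 + 0) = -126*131 = -16506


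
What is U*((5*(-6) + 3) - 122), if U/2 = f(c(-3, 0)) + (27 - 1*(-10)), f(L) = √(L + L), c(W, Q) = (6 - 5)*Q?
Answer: -11026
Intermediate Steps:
c(W, Q) = Q (c(W, Q) = 1*Q = Q)
f(L) = √2*√L (f(L) = √(2*L) = √2*√L)
U = 74 (U = 2*(√2*√0 + (27 - 1*(-10))) = 2*(√2*0 + (27 + 10)) = 2*(0 + 37) = 2*37 = 74)
U*((5*(-6) + 3) - 122) = 74*((5*(-6) + 3) - 122) = 74*((-30 + 3) - 122) = 74*(-27 - 122) = 74*(-149) = -11026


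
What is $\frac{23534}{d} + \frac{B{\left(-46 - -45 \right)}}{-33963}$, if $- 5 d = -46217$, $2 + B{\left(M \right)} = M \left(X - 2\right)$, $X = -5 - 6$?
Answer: $\frac{3995917823}{1569667971} \approx 2.5457$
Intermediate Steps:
$X = -11$ ($X = -5 - 6 = -11$)
$B{\left(M \right)} = -2 - 13 M$ ($B{\left(M \right)} = -2 + M \left(-11 - 2\right) = -2 + M \left(-13\right) = -2 - 13 M$)
$d = \frac{46217}{5}$ ($d = \left(- \frac{1}{5}\right) \left(-46217\right) = \frac{46217}{5} \approx 9243.4$)
$\frac{23534}{d} + \frac{B{\left(-46 - -45 \right)}}{-33963} = \frac{23534}{\frac{46217}{5}} + \frac{-2 - 13 \left(-46 - -45\right)}{-33963} = 23534 \cdot \frac{5}{46217} + \left(-2 - 13 \left(-46 + 45\right)\right) \left(- \frac{1}{33963}\right) = \frac{117670}{46217} + \left(-2 - -13\right) \left(- \frac{1}{33963}\right) = \frac{117670}{46217} + \left(-2 + 13\right) \left(- \frac{1}{33963}\right) = \frac{117670}{46217} + 11 \left(- \frac{1}{33963}\right) = \frac{117670}{46217} - \frac{11}{33963} = \frac{3995917823}{1569667971}$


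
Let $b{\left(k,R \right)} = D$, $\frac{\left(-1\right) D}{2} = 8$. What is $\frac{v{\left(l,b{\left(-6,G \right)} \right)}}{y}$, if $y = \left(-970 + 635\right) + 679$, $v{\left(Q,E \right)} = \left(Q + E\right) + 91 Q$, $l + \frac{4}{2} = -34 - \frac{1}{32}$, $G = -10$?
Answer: $- \frac{26647}{2752} \approx -9.6828$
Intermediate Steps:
$D = -16$ ($D = \left(-2\right) 8 = -16$)
$b{\left(k,R \right)} = -16$
$l = - \frac{1153}{32}$ ($l = -2 - \frac{1089}{32} = - \frac{1153}{32} \approx -36.031$)
$v{\left(Q,E \right)} = E + 92 Q$ ($v{\left(Q,E \right)} = \left(E + Q\right) + 91 Q = E + 92 Q$)
$y = 344$ ($y = -335 + 679 = 344$)
$\frac{v{\left(l,b{\left(-6,G \right)} \right)}}{y} = \frac{-16 + 92 \left(- \frac{1153}{32}\right)}{344} = \left(-16 - \frac{26519}{8}\right) \frac{1}{344} = \left(- \frac{26647}{8}\right) \frac{1}{344} = - \frac{26647}{2752}$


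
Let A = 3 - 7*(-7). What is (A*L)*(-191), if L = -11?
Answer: 109252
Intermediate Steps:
A = 52 (A = 3 + 49 = 52)
(A*L)*(-191) = (52*(-11))*(-191) = -572*(-191) = 109252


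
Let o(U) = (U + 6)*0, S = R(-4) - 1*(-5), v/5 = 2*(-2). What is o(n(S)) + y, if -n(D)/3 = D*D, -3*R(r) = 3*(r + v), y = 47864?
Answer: 47864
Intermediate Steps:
v = -20 (v = 5*(2*(-2)) = 5*(-4) = -20)
R(r) = 20 - r (R(r) = -(r - 20) = -(-20 + r) = -(-60 + 3*r)/3 = 20 - r)
S = 29 (S = (20 - 1*(-4)) - 1*(-5) = (20 + 4) + 5 = 24 + 5 = 29)
n(D) = -3*D**2 (n(D) = -3*D*D = -3*D**2)
o(U) = 0 (o(U) = (6 + U)*0 = 0)
o(n(S)) + y = 0 + 47864 = 47864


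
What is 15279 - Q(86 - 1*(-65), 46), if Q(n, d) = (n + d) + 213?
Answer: 14869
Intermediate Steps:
Q(n, d) = 213 + d + n (Q(n, d) = (d + n) + 213 = 213 + d + n)
15279 - Q(86 - 1*(-65), 46) = 15279 - (213 + 46 + (86 - 1*(-65))) = 15279 - (213 + 46 + (86 + 65)) = 15279 - (213 + 46 + 151) = 15279 - 1*410 = 15279 - 410 = 14869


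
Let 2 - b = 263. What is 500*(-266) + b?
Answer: -133261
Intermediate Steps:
b = -261 (b = 2 - 1*263 = 2 - 263 = -261)
500*(-266) + b = 500*(-266) - 261 = -133000 - 261 = -133261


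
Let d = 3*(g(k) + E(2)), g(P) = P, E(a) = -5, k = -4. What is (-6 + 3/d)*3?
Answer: -55/3 ≈ -18.333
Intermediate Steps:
d = -27 (d = 3*(-4 - 5) = 3*(-9) = -27)
(-6 + 3/d)*3 = (-6 + 3/(-27))*3 = (-6 + 3*(-1/27))*3 = (-6 - 1/9)*3 = -55/9*3 = -55/3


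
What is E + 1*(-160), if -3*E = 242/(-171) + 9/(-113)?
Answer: -9246155/57969 ≈ -159.50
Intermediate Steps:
E = 28885/57969 (E = -(242/(-171) + 9/(-113))/3 = -(242*(-1/171) + 9*(-1/113))/3 = -(-242/171 - 9/113)/3 = -⅓*(-28885/19323) = 28885/57969 ≈ 0.49828)
E + 1*(-160) = 28885/57969 + 1*(-160) = 28885/57969 - 160 = -9246155/57969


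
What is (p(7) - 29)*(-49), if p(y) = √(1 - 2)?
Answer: 1421 - 49*I ≈ 1421.0 - 49.0*I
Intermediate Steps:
p(y) = I (p(y) = √(-1) = I)
(p(7) - 29)*(-49) = (I - 29)*(-49) = (-29 + I)*(-49) = 1421 - 49*I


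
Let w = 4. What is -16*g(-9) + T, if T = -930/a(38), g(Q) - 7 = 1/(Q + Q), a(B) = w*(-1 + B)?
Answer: -78185/666 ≈ -117.39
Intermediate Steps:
a(B) = -4 + 4*B (a(B) = 4*(-1 + B) = -4 + 4*B)
g(Q) = 7 + 1/(2*Q) (g(Q) = 7 + 1/(Q + Q) = 7 + 1/(2*Q))
T = -465/74 (T = -930/(-4 + 4*38) = -930/(-4 + 152) = -930/148 = -930*1/148 = -465/74 ≈ -6.2838)
-16*g(-9) + T = -16*(7 + (½)/(-9)) - 465/74 = -16*(7 + (½)*(-⅑)) - 465/74 = -16*(7 - 1/18) - 465/74 = -16*125/18 - 465/74 = -1000/9 - 465/74 = -78185/666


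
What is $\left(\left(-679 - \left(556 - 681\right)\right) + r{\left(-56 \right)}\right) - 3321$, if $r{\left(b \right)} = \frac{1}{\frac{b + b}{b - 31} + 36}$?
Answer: $- \frac{12570413}{3244} \approx -3875.0$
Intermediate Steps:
$r{\left(b \right)} = \frac{1}{36 + \frac{2 b}{-31 + b}}$ ($r{\left(b \right)} = \frac{1}{\frac{2 b}{-31 + b} + 36} = \frac{1}{36 + \frac{2 b}{-31 + b}}$)
$\left(\left(-679 - \left(556 - 681\right)\right) + r{\left(-56 \right)}\right) - 3321 = \left(\left(-679 - \left(556 - 681\right)\right) + \frac{-31 - 56}{2 \left(-558 + 19 \left(-56\right)\right)}\right) - 3321 = \left(\left(-679 - \left(556 - 681\right)\right) + \frac{1}{2} \frac{1}{-558 - 1064} \left(-87\right)\right) - 3321 = \left(\left(-679 - -125\right) + \frac{1}{2} \frac{1}{-1622} \left(-87\right)\right) - 3321 = \left(\left(-679 + 125\right) + \frac{1}{2} \left(- \frac{1}{1622}\right) \left(-87\right)\right) - 3321 = \left(-554 + \frac{87}{3244}\right) - 3321 = - \frac{1797089}{3244} - 3321 = - \frac{12570413}{3244}$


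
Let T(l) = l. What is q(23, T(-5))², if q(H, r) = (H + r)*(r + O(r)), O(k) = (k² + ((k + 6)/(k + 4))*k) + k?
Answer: 129600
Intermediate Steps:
O(k) = k + k² + k*(6 + k)/(4 + k) (O(k) = (k² + ((6 + k)/(4 + k))*k) + k = (k² + k*(6 + k)/(4 + k)) + k = k + k² + k*(6 + k)/(4 + k))
q(H, r) = (H + r)*(r + r*(10 + r² + 6*r)/(4 + r))
q(23, T(-5))² = (-5*((-5)³ + 7*(-5)² + 14*23 + 14*(-5) + 23*(-5)² + 7*23*(-5))/(4 - 5))² = (-5*(-125 + 7*25 + 322 - 70 + 23*25 - 805)/(-1))² = (-5*(-1)*(-125 + 175 + 322 - 70 + 575 - 805))² = (-5*(-1)*72)² = 360² = 129600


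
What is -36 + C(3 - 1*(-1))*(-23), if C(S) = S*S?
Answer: -404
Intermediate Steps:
C(S) = S²
-36 + C(3 - 1*(-1))*(-23) = -36 + (3 - 1*(-1))²*(-23) = -36 + (3 + 1)²*(-23) = -36 + 4²*(-23) = -36 + 16*(-23) = -36 - 368 = -404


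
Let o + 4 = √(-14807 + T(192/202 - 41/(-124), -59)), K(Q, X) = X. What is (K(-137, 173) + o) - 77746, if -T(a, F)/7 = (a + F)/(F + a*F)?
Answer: -77577 + I*√4675270135704386/561857 ≈ -77577.0 + 121.7*I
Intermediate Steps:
T(a, F) = -7*(F + a)/(F + F*a) (T(a, F) = -7*(a + F)/(F + a*F) = -7*(F + a)/(F + F*a))
o = -4 + I*√4675270135704386/561857 (o = -4 + √(-14807 + 7*(-1*(-59) - (192/202 - 41/(-124)))/(-59*(1 + (192/202 - 41/(-124))))) = -4 + √(-14807 + 7*(-1/59)*(59 - (192*(1/202) - 41*(-1/124)))/(1 + (192*(1/202) - 41*(-1/124)))) = -4 + √(-14807 + 7*(-1/59)*(59 - (96/101 + 41/124))/(1 + (96/101 + 41/124))) = -4 + √(-14807 + 7*(-1/59)*(59 - 1*16045/12524)/(1 + 16045/12524)) = -4 + √(-14807 + 7*(-1/59)*(59 - 16045/12524)/(28569/12524)) = -4 + √(-14807 + 7*(-1/59)*(12524/28569)*(722871/12524)) = -4 + √(-14807 - 1686699/561857) = -4 + √(-8321103298/561857) = -4 + I*√4675270135704386/561857 ≈ -4.0 + 121.7*I)
(K(-137, 173) + o) - 77746 = (173 + (-4 + I*√4675270135704386/561857)) - 77746 = (169 + I*√4675270135704386/561857) - 77746 = -77577 + I*√4675270135704386/561857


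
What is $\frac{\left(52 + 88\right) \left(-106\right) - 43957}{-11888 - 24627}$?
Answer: $\frac{58797}{36515} \approx 1.6102$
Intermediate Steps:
$\frac{\left(52 + 88\right) \left(-106\right) - 43957}{-11888 - 24627} = \frac{140 \left(-106\right) - 43957}{-36515} = \left(-14840 - 43957\right) \left(- \frac{1}{36515}\right) = \left(-58797\right) \left(- \frac{1}{36515}\right) = \frac{58797}{36515}$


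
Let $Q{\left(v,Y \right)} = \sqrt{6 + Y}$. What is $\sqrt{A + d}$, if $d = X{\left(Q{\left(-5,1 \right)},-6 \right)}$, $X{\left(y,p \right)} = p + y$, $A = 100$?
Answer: $\sqrt{94 + \sqrt{7}} \approx 9.8309$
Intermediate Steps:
$d = -6 + \sqrt{7}$ ($d = -6 + \sqrt{6 + 1} = -6 + \sqrt{7} \approx -3.3542$)
$\sqrt{A + d} = \sqrt{100 - \left(6 - \sqrt{7}\right)} = \sqrt{94 + \sqrt{7}}$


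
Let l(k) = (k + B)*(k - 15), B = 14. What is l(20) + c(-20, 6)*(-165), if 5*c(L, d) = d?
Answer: -28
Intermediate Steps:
c(L, d) = d/5
l(k) = (-15 + k)*(14 + k) (l(k) = (k + 14)*(k - 15) = (14 + k)*(-15 + k) = (-15 + k)*(14 + k))
l(20) + c(-20, 6)*(-165) = (-210 + 20**2 - 1*20) + ((1/5)*6)*(-165) = (-210 + 400 - 20) + (6/5)*(-165) = 170 - 198 = -28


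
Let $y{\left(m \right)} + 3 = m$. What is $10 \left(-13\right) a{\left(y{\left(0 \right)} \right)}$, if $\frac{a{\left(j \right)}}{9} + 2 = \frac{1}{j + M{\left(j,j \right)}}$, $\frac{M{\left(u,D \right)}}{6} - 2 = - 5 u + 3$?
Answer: $2330$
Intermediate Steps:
$M{\left(u,D \right)} = 30 - 30 u$ ($M{\left(u,D \right)} = 12 + 6 \left(- 5 u + 3\right) = 12 + 6 \left(3 - 5 u\right) = 12 - \left(-18 + 30 u\right) = 30 - 30 u$)
$y{\left(m \right)} = -3 + m$
$a{\left(j \right)} = -18 + \frac{9}{30 - 29 j}$ ($a{\left(j \right)} = -18 + \frac{9}{j - \left(-30 + 30 j\right)} = -18 + \frac{9}{30 - 29 j}$)
$10 \left(-13\right) a{\left(y{\left(0 \right)} \right)} = 10 \left(-13\right) \frac{9 \left(59 - 58 \left(-3 + 0\right)\right)}{-30 + 29 \left(-3 + 0\right)} = - 130 \frac{9 \left(59 - -174\right)}{-30 + 29 \left(-3\right)} = - 130 \frac{9 \left(59 + 174\right)}{-30 - 87} = - 130 \cdot 9 \frac{1}{-117} \cdot 233 = - 130 \cdot 9 \left(- \frac{1}{117}\right) 233 = \left(-130\right) \left(- \frac{233}{13}\right) = 2330$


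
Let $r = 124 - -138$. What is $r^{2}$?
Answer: $68644$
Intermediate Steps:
$r = 262$ ($r = 124 + 138 = 262$)
$r^{2} = 262^{2} = 68644$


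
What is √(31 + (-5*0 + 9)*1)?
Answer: 2*√10 ≈ 6.3246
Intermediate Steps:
√(31 + (-5*0 + 9)*1) = √(31 + (0 + 9)*1) = √(31 + 9*1) = √(31 + 9) = √40 = 2*√10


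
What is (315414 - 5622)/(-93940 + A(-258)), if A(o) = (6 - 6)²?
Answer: -11064/3355 ≈ -3.2978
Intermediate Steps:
A(o) = 0 (A(o) = 0² = 0)
(315414 - 5622)/(-93940 + A(-258)) = (315414 - 5622)/(-93940 + 0) = 309792/(-93940) = 309792*(-1/93940) = -11064/3355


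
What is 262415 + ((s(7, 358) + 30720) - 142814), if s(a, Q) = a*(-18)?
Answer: 150195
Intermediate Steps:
s(a, Q) = -18*a
262415 + ((s(7, 358) + 30720) - 142814) = 262415 + ((-18*7 + 30720) - 142814) = 262415 + ((-126 + 30720) - 142814) = 262415 + (30594 - 142814) = 262415 - 112220 = 150195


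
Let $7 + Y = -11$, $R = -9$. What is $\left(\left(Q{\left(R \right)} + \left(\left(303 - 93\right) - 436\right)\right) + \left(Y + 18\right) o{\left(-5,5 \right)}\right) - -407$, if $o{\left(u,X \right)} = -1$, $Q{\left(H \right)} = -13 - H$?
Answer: $177$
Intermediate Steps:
$Y = -18$ ($Y = -7 - 11 = -18$)
$\left(\left(Q{\left(R \right)} + \left(\left(303 - 93\right) - 436\right)\right) + \left(Y + 18\right) o{\left(-5,5 \right)}\right) - -407 = \left(\left(\left(-13 - -9\right) + \left(\left(303 - 93\right) - 436\right)\right) + \left(-18 + 18\right) \left(-1\right)\right) - -407 = \left(\left(\left(-13 + 9\right) + \left(210 - 436\right)\right) + 0 \left(-1\right)\right) + 407 = \left(\left(-4 - 226\right) + 0\right) + 407 = \left(-230 + 0\right) + 407 = -230 + 407 = 177$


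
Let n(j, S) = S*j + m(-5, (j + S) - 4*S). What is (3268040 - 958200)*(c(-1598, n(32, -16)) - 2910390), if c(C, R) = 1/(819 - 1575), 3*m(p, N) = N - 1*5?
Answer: -1270559160483860/189 ≈ -6.7225e+12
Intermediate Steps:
m(p, N) = -5/3 + N/3 (m(p, N) = (N - 1*5)/3 = (N - 5)/3 = (-5 + N)/3 = -5/3 + N/3)
n(j, S) = -5/3 - S + j/3 + S*j (n(j, S) = S*j + (-5/3 + ((j + S) - 4*S)/3) = S*j + (-5/3 + ((S + j) - 4*S)/3) = S*j + (-5/3 + (j - 3*S)/3) = S*j + (-5/3 + (-S + j/3)) = S*j + (-5/3 - S + j/3) = -5/3 - S + j/3 + S*j)
c(C, R) = -1/756 (c(C, R) = 1/(-756) = -1/756)
(3268040 - 958200)*(c(-1598, n(32, -16)) - 2910390) = (3268040 - 958200)*(-1/756 - 2910390) = 2309840*(-2200254841/756) = -1270559160483860/189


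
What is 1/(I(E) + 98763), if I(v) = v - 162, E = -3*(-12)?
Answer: 1/98637 ≈ 1.0138e-5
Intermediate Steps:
E = 36
I(v) = -162 + v
1/(I(E) + 98763) = 1/((-162 + 36) + 98763) = 1/(-126 + 98763) = 1/98637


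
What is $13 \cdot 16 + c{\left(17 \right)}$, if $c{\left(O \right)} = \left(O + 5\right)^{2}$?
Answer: $692$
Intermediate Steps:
$c{\left(O \right)} = \left(5 + O\right)^{2}$
$13 \cdot 16 + c{\left(17 \right)} = 13 \cdot 16 + \left(5 + 17\right)^{2} = 208 + 22^{2} = 208 + 484 = 692$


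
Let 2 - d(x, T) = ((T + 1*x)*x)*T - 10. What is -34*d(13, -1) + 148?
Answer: -5564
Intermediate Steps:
d(x, T) = 12 - T*x*(T + x) (d(x, T) = 2 - (((T + 1*x)*x)*T - 10) = 2 - (((T + x)*x)*T - 10) = 2 - ((x*(T + x))*T - 10) = 2 - (T*x*(T + x) - 10) = 2 - (-10 + T*x*(T + x)) = 2 + (10 - T*x*(T + x)) = 12 - T*x*(T + x))
-34*d(13, -1) + 148 = -34*(12 - 1*(-1)*13² - 1*13*(-1)²) + 148 = -34*(12 - 1*(-1)*169 - 1*13*1) + 148 = -34*(12 + 169 - 13) + 148 = -34*168 + 148 = -5712 + 148 = -5564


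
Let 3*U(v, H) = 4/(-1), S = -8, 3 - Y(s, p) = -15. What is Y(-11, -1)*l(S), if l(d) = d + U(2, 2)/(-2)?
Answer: -132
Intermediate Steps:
Y(s, p) = 18 (Y(s, p) = 3 - 1*(-15) = 3 + 15 = 18)
U(v, H) = -4/3 (U(v, H) = (4/(-1))/3 = (4*(-1))/3 = (1/3)*(-4) = -4/3)
l(d) = 2/3 + d (l(d) = d - 4/3/(-2) = d - 1/2*(-4/3) = d + 2/3 = 2/3 + d)
Y(-11, -1)*l(S) = 18*(2/3 - 8) = 18*(-22/3) = -132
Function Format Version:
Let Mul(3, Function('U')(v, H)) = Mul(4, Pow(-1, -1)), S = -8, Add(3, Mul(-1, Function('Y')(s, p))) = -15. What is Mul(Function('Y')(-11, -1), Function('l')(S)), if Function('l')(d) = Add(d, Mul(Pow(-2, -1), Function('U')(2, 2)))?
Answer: -132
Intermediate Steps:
Function('Y')(s, p) = 18 (Function('Y')(s, p) = Add(3, Mul(-1, -15)) = Add(3, 15) = 18)
Function('U')(v, H) = Rational(-4, 3) (Function('U')(v, H) = Mul(Rational(1, 3), Mul(4, Pow(-1, -1))) = Mul(Rational(1, 3), Mul(4, -1)) = Mul(Rational(1, 3), -4) = Rational(-4, 3))
Function('l')(d) = Add(Rational(2, 3), d) (Function('l')(d) = Add(d, Mul(Pow(-2, -1), Rational(-4, 3))) = Add(d, Mul(Rational(-1, 2), Rational(-4, 3))) = Add(d, Rational(2, 3)) = Add(Rational(2, 3), d))
Mul(Function('Y')(-11, -1), Function('l')(S)) = Mul(18, Add(Rational(2, 3), -8)) = Mul(18, Rational(-22, 3)) = -132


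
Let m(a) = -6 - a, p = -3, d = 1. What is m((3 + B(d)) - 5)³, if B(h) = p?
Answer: -1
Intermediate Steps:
B(h) = -3
m((3 + B(d)) - 5)³ = (-6 - ((3 - 3) - 5))³ = (-6 - (0 - 5))³ = (-6 - 1*(-5))³ = (-6 + 5)³ = (-1)³ = -1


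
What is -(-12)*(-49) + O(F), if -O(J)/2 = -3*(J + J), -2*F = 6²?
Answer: -804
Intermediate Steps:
F = -18 (F = -½*6² = -½*36 = -18)
O(J) = 12*J (O(J) = -(-6)*(J + J) = -(-6)*2*J = -(-12)*J = 12*J)
-(-12)*(-49) + O(F) = -(-12)*(-49) + 12*(-18) = -12*49 - 216 = -588 - 216 = -804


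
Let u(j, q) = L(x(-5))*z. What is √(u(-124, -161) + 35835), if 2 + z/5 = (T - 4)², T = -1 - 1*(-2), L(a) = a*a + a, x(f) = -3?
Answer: 9*√445 ≈ 189.86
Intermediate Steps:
L(a) = a + a² (L(a) = a² + a = a + a²)
T = 1 (T = -1 + 2 = 1)
z = 35 (z = -10 + 5*(1 - 4)² = -10 + 5*(-3)² = -10 + 5*9 = -10 + 45 = 35)
u(j, q) = 210 (u(j, q) = -3*(1 - 3)*35 = -3*(-2)*35 = 6*35 = 210)
√(u(-124, -161) + 35835) = √(210 + 35835) = √36045 = 9*√445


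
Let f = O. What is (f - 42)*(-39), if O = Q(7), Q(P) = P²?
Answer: -273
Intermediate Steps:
O = 49 (O = 7² = 49)
f = 49
(f - 42)*(-39) = (49 - 42)*(-39) = 7*(-39) = -273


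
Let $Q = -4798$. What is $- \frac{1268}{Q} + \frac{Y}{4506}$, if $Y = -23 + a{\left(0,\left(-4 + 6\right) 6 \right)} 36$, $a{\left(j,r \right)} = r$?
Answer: $\frac{3837995}{10809894} \approx 0.35504$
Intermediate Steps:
$Y = 409$ ($Y = -23 + \left(-4 + 6\right) 6 \cdot 36 = -23 + 2 \cdot 6 \cdot 36 = -23 + 12 \cdot 36 = -23 + 432 = 409$)
$- \frac{1268}{Q} + \frac{Y}{4506} = - \frac{1268}{-4798} + \frac{409}{4506} = \left(-1268\right) \left(- \frac{1}{4798}\right) + 409 \cdot \frac{1}{4506} = \frac{634}{2399} + \frac{409}{4506} = \frac{3837995}{10809894}$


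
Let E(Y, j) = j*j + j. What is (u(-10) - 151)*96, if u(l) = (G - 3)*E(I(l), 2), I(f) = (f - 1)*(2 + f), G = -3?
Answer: -17952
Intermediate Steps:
I(f) = (-1 + f)*(2 + f)
E(Y, j) = j + j² (E(Y, j) = j² + j = j + j²)
u(l) = -36 (u(l) = (-3 - 3)*(2*(1 + 2)) = -12*3 = -6*6 = -36)
(u(-10) - 151)*96 = (-36 - 151)*96 = -187*96 = -17952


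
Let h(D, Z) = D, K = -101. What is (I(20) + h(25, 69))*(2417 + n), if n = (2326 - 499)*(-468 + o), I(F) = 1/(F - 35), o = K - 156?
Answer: -494487092/15 ≈ -3.2966e+7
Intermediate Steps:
o = -257 (o = -101 - 156 = -257)
I(F) = 1/(-35 + F)
n = -1324575 (n = (2326 - 499)*(-468 - 257) = 1827*(-725) = -1324575)
(I(20) + h(25, 69))*(2417 + n) = (1/(-35 + 20) + 25)*(2417 - 1324575) = (1/(-15) + 25)*(-1322158) = (-1/15 + 25)*(-1322158) = (374/15)*(-1322158) = -494487092/15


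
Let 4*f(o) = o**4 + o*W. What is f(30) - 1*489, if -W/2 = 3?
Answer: 201966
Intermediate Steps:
W = -6 (W = -2*3 = -6)
f(o) = -3*o/2 + o**4/4 (f(o) = (o**4 + o*(-6))/4 = (o**4 - 6*o)/4 = -3*o/2 + o**4/4)
f(30) - 1*489 = (1/4)*30*(-6 + 30**3) - 1*489 = (1/4)*30*(-6 + 27000) - 489 = (1/4)*30*26994 - 489 = 202455 - 489 = 201966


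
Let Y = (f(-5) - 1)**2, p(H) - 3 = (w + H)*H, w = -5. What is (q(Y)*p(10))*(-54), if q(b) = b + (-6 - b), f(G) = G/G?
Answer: 17172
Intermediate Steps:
f(G) = 1
p(H) = 3 + H*(-5 + H) (p(H) = 3 + (-5 + H)*H = 3 + H*(-5 + H))
Y = 0 (Y = (1 - 1)**2 = 0**2 = 0)
q(b) = -6
(q(Y)*p(10))*(-54) = -6*(3 + 10**2 - 5*10)*(-54) = -6*(3 + 100 - 50)*(-54) = -6*53*(-54) = -318*(-54) = 17172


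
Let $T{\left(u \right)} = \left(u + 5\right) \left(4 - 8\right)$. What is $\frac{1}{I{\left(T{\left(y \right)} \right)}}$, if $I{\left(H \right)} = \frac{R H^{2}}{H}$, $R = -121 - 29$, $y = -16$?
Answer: $- \frac{1}{6600} \approx -0.00015152$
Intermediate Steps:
$T{\left(u \right)} = -20 - 4 u$ ($T{\left(u \right)} = \left(5 + u\right) \left(-4\right) = -20 - 4 u$)
$R = -150$
$I{\left(H \right)} = - 150 H$ ($I{\left(H \right)} = \frac{\left(-150\right) H^{2}}{H} = - 150 H$)
$\frac{1}{I{\left(T{\left(y \right)} \right)}} = \frac{1}{\left(-150\right) \left(-20 - -64\right)} = \frac{1}{\left(-150\right) \left(-20 + 64\right)} = \frac{1}{\left(-150\right) 44} = \frac{1}{-6600} = - \frac{1}{6600}$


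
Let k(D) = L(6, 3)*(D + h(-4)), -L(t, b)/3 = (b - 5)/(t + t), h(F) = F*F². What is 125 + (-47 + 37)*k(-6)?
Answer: 475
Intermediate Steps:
h(F) = F³
L(t, b) = -3*(-5 + b)/(2*t) (L(t, b) = -3*(b - 5)/(t + t) = -3*(-5 + b)/(2*t))
k(D) = -32 + D/2 (k(D) = ((3/2)*(5 - 1*3)/6)*(D + (-4)³) = ((3/2)*(⅙)*(5 - 3))*(D - 64) = ((3/2)*(⅙)*2)*(-64 + D) = (-64 + D)/2 = -32 + D/2)
125 + (-47 + 37)*k(-6) = 125 + (-47 + 37)*(-32 + (½)*(-6)) = 125 - 10*(-32 - 3) = 125 - 10*(-35) = 125 + 350 = 475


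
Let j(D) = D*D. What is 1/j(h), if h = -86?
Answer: 1/7396 ≈ 0.00013521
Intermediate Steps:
j(D) = D**2
1/j(h) = 1/((-86)**2) = 1/7396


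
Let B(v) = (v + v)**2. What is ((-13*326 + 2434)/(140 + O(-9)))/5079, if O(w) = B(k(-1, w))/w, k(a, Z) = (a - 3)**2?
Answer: -1353/99887 ≈ -0.013545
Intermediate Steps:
k(a, Z) = (-3 + a)**2
B(v) = 4*v**2 (B(v) = (2*v)**2 = 4*v**2)
O(w) = 1024/w (O(w) = (4*((-3 - 1)**2)**2)/w = (4*((-4)**2)**2)/w = (4*16**2)/w = (4*256)/w = 1024/w)
((-13*326 + 2434)/(140 + O(-9)))/5079 = ((-13*326 + 2434)/(140 + 1024/(-9)))/5079 = ((-4238 + 2434)/(140 + 1024*(-1/9)))*(1/5079) = -1804/(140 - 1024/9)*(1/5079) = -1804/236/9*(1/5079) = -1804*9/236*(1/5079) = -4059/59*1/5079 = -1353/99887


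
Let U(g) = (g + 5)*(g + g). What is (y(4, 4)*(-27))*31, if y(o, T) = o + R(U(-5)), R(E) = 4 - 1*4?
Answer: -3348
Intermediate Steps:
U(g) = 2*g*(5 + g) (U(g) = (5 + g)*(2*g) = 2*g*(5 + g))
R(E) = 0 (R(E) = 4 - 4 = 0)
y(o, T) = o (y(o, T) = o + 0 = o)
(y(4, 4)*(-27))*31 = (4*(-27))*31 = -108*31 = -3348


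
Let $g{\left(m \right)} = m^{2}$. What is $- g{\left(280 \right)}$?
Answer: $-78400$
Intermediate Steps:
$- g{\left(280 \right)} = - 280^{2} = \left(-1\right) 78400 = -78400$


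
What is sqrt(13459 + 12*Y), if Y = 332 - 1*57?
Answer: sqrt(16759) ≈ 129.46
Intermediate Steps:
Y = 275 (Y = 332 - 57 = 275)
sqrt(13459 + 12*Y) = sqrt(13459 + 12*275) = sqrt(13459 + 3300) = sqrt(16759)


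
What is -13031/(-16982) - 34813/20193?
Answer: -328059383/342917526 ≈ -0.95667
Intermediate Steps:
-13031/(-16982) - 34813/20193 = -13031*(-1/16982) - 34813*1/20193 = 13031/16982 - 34813/20193 = -328059383/342917526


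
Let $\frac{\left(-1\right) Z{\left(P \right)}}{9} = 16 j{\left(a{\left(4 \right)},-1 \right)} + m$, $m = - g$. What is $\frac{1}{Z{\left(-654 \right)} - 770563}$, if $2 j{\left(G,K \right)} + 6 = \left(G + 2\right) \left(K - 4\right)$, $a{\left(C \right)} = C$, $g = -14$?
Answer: $- \frac{1}{768097} \approx -1.3019 \cdot 10^{-6}$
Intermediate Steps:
$j{\left(G,K \right)} = -3 + \frac{\left(-4 + K\right) \left(2 + G\right)}{2}$ ($j{\left(G,K \right)} = -3 + \frac{\left(G + 2\right) \left(K - 4\right)}{2} = -3 + \frac{\left(2 + G\right) \left(-4 + K\right)}{2} = -3 + \frac{\left(-4 + K\right) \left(2 + G\right)}{2}$)
$m = 14$ ($m = \left(-1\right) \left(-14\right) = 14$)
$Z{\left(P \right)} = 2466$ ($Z{\left(P \right)} = - 9 \left(16 \left(-7 - 1 - 8 + \frac{1}{2} \cdot 4 \left(-1\right)\right) + 14\right) = - 9 \left(16 \left(-7 - 1 - 8 - 2\right) + 14\right) = - 9 \left(16 \left(-18\right) + 14\right) = - 9 \left(-288 + 14\right) = \left(-9\right) \left(-274\right) = 2466$)
$\frac{1}{Z{\left(-654 \right)} - 770563} = \frac{1}{2466 - 770563} = \frac{1}{-768097} = - \frac{1}{768097}$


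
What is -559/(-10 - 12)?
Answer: 559/22 ≈ 25.409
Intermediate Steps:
-559/(-10 - 12) = -559/(-22) = -559*(-1/22) = 559/22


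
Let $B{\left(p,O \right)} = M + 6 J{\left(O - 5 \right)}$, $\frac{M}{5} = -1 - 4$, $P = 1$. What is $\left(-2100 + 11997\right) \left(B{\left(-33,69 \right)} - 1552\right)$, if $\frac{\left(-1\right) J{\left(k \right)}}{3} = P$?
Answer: $-15785715$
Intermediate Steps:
$J{\left(k \right)} = -3$ ($J{\left(k \right)} = \left(-3\right) 1 = -3$)
$M = -25$ ($M = 5 \left(-1 - 4\right) = 5 \left(-5\right) = -25$)
$B{\left(p,O \right)} = -43$ ($B{\left(p,O \right)} = -25 + 6 \left(-3\right) = -25 - 18 = -43$)
$\left(-2100 + 11997\right) \left(B{\left(-33,69 \right)} - 1552\right) = \left(-2100 + 11997\right) \left(-43 - 1552\right) = 9897 \left(-1595\right) = -15785715$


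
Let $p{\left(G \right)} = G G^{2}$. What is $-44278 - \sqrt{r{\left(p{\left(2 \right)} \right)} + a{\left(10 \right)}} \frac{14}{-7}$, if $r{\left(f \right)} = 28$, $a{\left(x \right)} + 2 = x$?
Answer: $-44266$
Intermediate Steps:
$p{\left(G \right)} = G^{3}$
$a{\left(x \right)} = -2 + x$
$-44278 - \sqrt{r{\left(p{\left(2 \right)} \right)} + a{\left(10 \right)}} \frac{14}{-7} = -44278 - \sqrt{28 + \left(-2 + 10\right)} \frac{14}{-7} = -44278 - \sqrt{28 + 8} \cdot 14 \left(- \frac{1}{7}\right) = -44278 - \sqrt{36} \left(-2\right) = -44278 - 6 \left(-2\right) = -44278 - -12 = -44278 + 12 = -44266$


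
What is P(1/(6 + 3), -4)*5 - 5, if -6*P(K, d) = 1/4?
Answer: -125/24 ≈ -5.2083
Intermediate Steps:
P(K, d) = -1/24 (P(K, d) = -⅙/4 = -⅙*¼ = -1/24)
P(1/(6 + 3), -4)*5 - 5 = -1/24*5 - 5 = -5/24 - 5 = -125/24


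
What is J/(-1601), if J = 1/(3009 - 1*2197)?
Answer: -1/1300012 ≈ -7.6922e-7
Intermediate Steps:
J = 1/812 (J = 1/(3009 - 2197) = 1/812 ≈ 0.0012315)
J/(-1601) = (1/812)/(-1601) = (1/812)*(-1/1601) = -1/1300012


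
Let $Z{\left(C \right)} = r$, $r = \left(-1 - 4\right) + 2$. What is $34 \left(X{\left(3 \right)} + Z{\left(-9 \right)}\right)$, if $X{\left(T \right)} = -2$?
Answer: $-170$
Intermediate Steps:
$r = -3$ ($r = -5 + 2 = -3$)
$Z{\left(C \right)} = -3$
$34 \left(X{\left(3 \right)} + Z{\left(-9 \right)}\right) = 34 \left(-2 - 3\right) = 34 \left(-5\right) = -170$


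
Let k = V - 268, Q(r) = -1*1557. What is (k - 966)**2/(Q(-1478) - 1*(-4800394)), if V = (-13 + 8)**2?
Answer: 1461681/4798837 ≈ 0.30459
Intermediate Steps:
Q(r) = -1557
V = 25 (V = (-5)**2 = 25)
k = -243 (k = 25 - 268 = -243)
(k - 966)**2/(Q(-1478) - 1*(-4800394)) = (-243 - 966)**2/(-1557 - 1*(-4800394)) = (-1209)**2/(-1557 + 4800394) = 1461681/4798837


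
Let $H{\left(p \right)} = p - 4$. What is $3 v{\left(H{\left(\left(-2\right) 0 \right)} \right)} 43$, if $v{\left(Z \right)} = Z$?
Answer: $-516$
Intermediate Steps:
$H{\left(p \right)} = -4 + p$ ($H{\left(p \right)} = p - 4 = -4 + p$)
$3 v{\left(H{\left(\left(-2\right) 0 \right)} \right)} 43 = 3 \left(-4 - 0\right) 43 = 3 \left(-4 + 0\right) 43 = 3 \left(-4\right) 43 = \left(-12\right) 43 = -516$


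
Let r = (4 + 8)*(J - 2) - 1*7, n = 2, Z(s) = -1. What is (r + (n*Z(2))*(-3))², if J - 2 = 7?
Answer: 6889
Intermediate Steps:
J = 9 (J = 2 + 7 = 9)
r = 77 (r = (4 + 8)*(9 - 2) - 1*7 = 12*7 - 7 = 84 - 7 = 77)
(r + (n*Z(2))*(-3))² = (77 + (2*(-1))*(-3))² = (77 - 2*(-3))² = (77 + 6)² = 83² = 6889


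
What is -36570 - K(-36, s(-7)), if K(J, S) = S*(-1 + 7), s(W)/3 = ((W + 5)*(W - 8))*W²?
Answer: -63030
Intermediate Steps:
s(W) = 3*W²*(-8 + W)*(5 + W) (s(W) = 3*(((W + 5)*(W - 8))*W²) = 3*(((5 + W)*(-8 + W))*W²) = 3*(((-8 + W)*(5 + W))*W²) = 3*(W²*(-8 + W)*(5 + W)) = 3*W²*(-8 + W)*(5 + W))
K(J, S) = 6*S (K(J, S) = S*6 = 6*S)
-36570 - K(-36, s(-7)) = -36570 - 6*3*(-7)²*(-40 + (-7)² - 3*(-7)) = -36570 - 6*3*49*(-40 + 49 + 21) = -36570 - 6*3*49*30 = -36570 - 6*4410 = -36570 - 1*26460 = -36570 - 26460 = -63030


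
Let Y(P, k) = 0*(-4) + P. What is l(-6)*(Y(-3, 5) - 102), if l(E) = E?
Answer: 630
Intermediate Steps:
Y(P, k) = P (Y(P, k) = 0 + P = P)
l(-6)*(Y(-3, 5) - 102) = -6*(-3 - 102) = -6*(-105) = 630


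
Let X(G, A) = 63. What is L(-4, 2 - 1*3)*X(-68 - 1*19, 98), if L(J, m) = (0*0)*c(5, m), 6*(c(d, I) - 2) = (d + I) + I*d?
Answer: 0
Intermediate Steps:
c(d, I) = 2 + I/6 + d/6 + I*d/6 (c(d, I) = 2 + ((d + I) + I*d)/6 = 2 + ((I + d) + I*d)/6 = 2 + (I + d + I*d)/6 = 2 + (I/6 + d/6 + I*d/6) = 2 + I/6 + d/6 + I*d/6)
L(J, m) = 0 (L(J, m) = (0*0)*(2 + m/6 + (⅙)*5 + (⅙)*m*5) = 0*(2 + m/6 + ⅚ + 5*m/6) = 0*(17/6 + m) = 0)
L(-4, 2 - 1*3)*X(-68 - 1*19, 98) = 0*63 = 0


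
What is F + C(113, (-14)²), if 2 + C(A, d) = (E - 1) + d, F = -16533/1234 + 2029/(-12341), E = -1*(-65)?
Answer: 3722491313/15228794 ≈ 244.44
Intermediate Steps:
E = 65
F = -206537539/15228794 (F = -16533*1/1234 + 2029*(-1/12341) = -16533/1234 - 2029/12341 = -206537539/15228794 ≈ -13.562)
C(A, d) = 62 + d (C(A, d) = -2 + ((65 - 1) + d) = -2 + (64 + d) = 62 + d)
F + C(113, (-14)²) = -206537539/15228794 + (62 + (-14)²) = -206537539/15228794 + (62 + 196) = -206537539/15228794 + 258 = 3722491313/15228794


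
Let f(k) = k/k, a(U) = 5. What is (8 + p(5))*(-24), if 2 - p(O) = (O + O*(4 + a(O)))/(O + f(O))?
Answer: -40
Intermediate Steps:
f(k) = 1
p(O) = 2 - 10*O/(1 + O) (p(O) = 2 - (O + O*(4 + 5))/(O + 1) = 2 - (O + O*9)/(1 + O) = 2 - (O + 9*O)/(1 + O) = 2 - 10*O/(1 + O))
(8 + p(5))*(-24) = (8 + 2*(1 - 4*5)/(1 + 5))*(-24) = (8 + 2*(1 - 20)/6)*(-24) = (8 + 2*(⅙)*(-19))*(-24) = (8 - 19/3)*(-24) = (5/3)*(-24) = -40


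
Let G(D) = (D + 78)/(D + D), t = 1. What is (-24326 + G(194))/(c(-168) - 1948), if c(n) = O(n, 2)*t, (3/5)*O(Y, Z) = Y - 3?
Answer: 2359554/216601 ≈ 10.894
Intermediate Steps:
O(Y, Z) = -5 + 5*Y/3 (O(Y, Z) = 5*(Y - 3)/3 = 5*(-3 + Y)/3 = -5 + 5*Y/3)
G(D) = (78 + D)/(2*D) (G(D) = (78 + D)/((2*D)) = (78 + D)*(1/(2*D)) = (78 + D)/(2*D))
c(n) = -5 + 5*n/3 (c(n) = (-5 + 5*n/3)*1 = -5 + 5*n/3)
(-24326 + G(194))/(c(-168) - 1948) = (-24326 + (1/2)*(78 + 194)/194)/((-5 + (5/3)*(-168)) - 1948) = (-24326 + (1/2)*(1/194)*272)/((-5 - 280) - 1948) = (-24326 + 68/97)/(-285 - 1948) = -2359554/97/(-2233) = -2359554/97*(-1/2233) = 2359554/216601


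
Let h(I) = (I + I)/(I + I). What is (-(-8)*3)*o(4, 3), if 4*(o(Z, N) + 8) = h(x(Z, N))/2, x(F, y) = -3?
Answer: -189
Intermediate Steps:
h(I) = 1 (h(I) = (2*I)/((2*I)) = (2*I)*(1/(2*I)) = 1)
o(Z, N) = -63/8 (o(Z, N) = -8 + (1/2)/4 = -8 + (1*(1/2))/4 = -8 + (1/4)*(1/2) = -8 + 1/8 = -63/8)
(-(-8)*3)*o(4, 3) = -(-8)*3*(-63/8) = -8*(-3)*(-63/8) = 24*(-63/8) = -189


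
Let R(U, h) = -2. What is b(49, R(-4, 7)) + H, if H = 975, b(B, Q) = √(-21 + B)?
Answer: 975 + 2*√7 ≈ 980.29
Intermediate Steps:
b(49, R(-4, 7)) + H = √(-21 + 49) + 975 = √28 + 975 = 2*√7 + 975 = 975 + 2*√7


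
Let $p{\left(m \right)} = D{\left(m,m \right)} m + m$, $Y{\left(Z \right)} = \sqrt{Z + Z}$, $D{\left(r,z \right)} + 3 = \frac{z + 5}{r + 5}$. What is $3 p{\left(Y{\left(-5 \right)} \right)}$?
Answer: $- 3 i \sqrt{10} \approx - 9.4868 i$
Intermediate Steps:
$D{\left(r,z \right)} = -3 + \frac{5 + z}{5 + r}$ ($D{\left(r,z \right)} = -3 + \frac{z + 5}{r + 5} = -3 + \frac{5 + z}{5 + r}$)
$Y{\left(Z \right)} = \sqrt{2} \sqrt{Z}$ ($Y{\left(Z \right)} = \sqrt{2 Z} = \sqrt{2} \sqrt{Z}$)
$p{\left(m \right)} = m + \frac{m \left(-10 - 2 m\right)}{5 + m}$ ($p{\left(m \right)} = \frac{-10 + m - 3 m}{5 + m} m + m = \frac{-10 - 2 m}{5 + m} m + m = \frac{m \left(-10 - 2 m\right)}{5 + m} + m = m + \frac{m \left(-10 - 2 m\right)}{5 + m}$)
$3 p{\left(Y{\left(-5 \right)} \right)} = 3 \left(- \sqrt{2} \sqrt{-5}\right) = 3 \left(- \sqrt{2} i \sqrt{5}\right) = 3 \left(- i \sqrt{10}\right) = - 3 i \sqrt{10}$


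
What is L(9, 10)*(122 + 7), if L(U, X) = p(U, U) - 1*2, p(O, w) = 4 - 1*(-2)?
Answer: 516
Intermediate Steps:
p(O, w) = 6 (p(O, w) = 4 + 2 = 6)
L(U, X) = 4 (L(U, X) = 6 - 1*2 = 6 - 2 = 4)
L(9, 10)*(122 + 7) = 4*(122 + 7) = 4*129 = 516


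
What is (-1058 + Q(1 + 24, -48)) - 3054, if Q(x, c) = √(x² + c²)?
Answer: -4112 + √2929 ≈ -4057.9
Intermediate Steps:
Q(x, c) = √(c² + x²)
(-1058 + Q(1 + 24, -48)) - 3054 = (-1058 + √((-48)² + (1 + 24)²)) - 3054 = (-1058 + √(2304 + 25²)) - 3054 = (-1058 + √(2304 + 625)) - 3054 = (-1058 + √2929) - 3054 = -4112 + √2929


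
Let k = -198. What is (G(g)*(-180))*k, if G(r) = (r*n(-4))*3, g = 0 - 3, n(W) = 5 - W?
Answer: -2886840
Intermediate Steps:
g = -3
G(r) = 27*r (G(r) = (r*(5 - 1*(-4)))*3 = (r*(5 + 4))*3 = (r*9)*3 = (9*r)*3 = 27*r)
(G(g)*(-180))*k = ((27*(-3))*(-180))*(-198) = -81*(-180)*(-198) = 14580*(-198) = -2886840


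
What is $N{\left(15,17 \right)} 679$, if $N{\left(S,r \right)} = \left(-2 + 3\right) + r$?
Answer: $12222$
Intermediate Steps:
$N{\left(S,r \right)} = 1 + r$
$N{\left(15,17 \right)} 679 = \left(1 + 17\right) 679 = 18 \cdot 679 = 12222$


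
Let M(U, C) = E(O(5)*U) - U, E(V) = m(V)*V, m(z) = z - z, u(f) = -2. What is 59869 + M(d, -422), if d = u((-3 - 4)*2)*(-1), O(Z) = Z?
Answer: 59867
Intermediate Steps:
m(z) = 0
d = 2 (d = -2*(-1) = 2)
E(V) = 0 (E(V) = 0*V = 0)
M(U, C) = -U (M(U, C) = 0 - U = -U)
59869 + M(d, -422) = 59869 - 1*2 = 59869 - 2 = 59867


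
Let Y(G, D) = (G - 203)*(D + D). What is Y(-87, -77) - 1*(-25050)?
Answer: 69710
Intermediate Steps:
Y(G, D) = 2*D*(-203 + G) (Y(G, D) = (-203 + G)*(2*D) = 2*D*(-203 + G))
Y(-87, -77) - 1*(-25050) = 2*(-77)*(-203 - 87) - 1*(-25050) = 2*(-77)*(-290) + 25050 = 44660 + 25050 = 69710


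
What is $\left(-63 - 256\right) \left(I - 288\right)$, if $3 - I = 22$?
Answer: $97933$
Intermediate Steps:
$I = -19$ ($I = 3 - 22 = -19$)
$\left(-63 - 256\right) \left(I - 288\right) = \left(-63 - 256\right) \left(-19 - 288\right) = \left(-319\right) \left(-307\right) = 97933$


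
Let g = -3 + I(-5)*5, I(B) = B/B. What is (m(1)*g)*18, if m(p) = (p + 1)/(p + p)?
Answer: 36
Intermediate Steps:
I(B) = 1
m(p) = (1 + p)/(2*p) (m(p) = (1 + p)/((2*p)) = (1 + p)*(1/(2*p)) = (1 + p)/(2*p))
g = 2 (g = -3 + 1*5 = -3 + 5 = 2)
(m(1)*g)*18 = (((½)*(1 + 1)/1)*2)*18 = (((½)*1*2)*2)*18 = (1*2)*18 = 2*18 = 36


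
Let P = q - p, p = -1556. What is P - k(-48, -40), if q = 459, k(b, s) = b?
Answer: 2063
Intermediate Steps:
P = 2015 (P = 459 - 1*(-1556) = 459 + 1556 = 2015)
P - k(-48, -40) = 2015 - 1*(-48) = 2015 + 48 = 2063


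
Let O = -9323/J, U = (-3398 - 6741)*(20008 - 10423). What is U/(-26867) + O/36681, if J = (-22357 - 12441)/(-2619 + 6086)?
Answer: 124046847407498117/34293722242746 ≈ 3617.2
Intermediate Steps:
J = -34798/3467 ≈ -10.037
U = -97182315 (U = -10139*9585 = -97182315)
O = 32322841/34798 (O = -9323/(-34798/3467) = -9323*(-3467/34798) = 32322841/34798 ≈ 928.87)
U/(-26867) + O/36681 = -97182315/(-26867) + (32322841/34798)/36681 = -97182315*(-1/26867) + (32322841/34798)*(1/36681) = 97182315/26867 + 32322841/1276425438 = 124046847407498117/34293722242746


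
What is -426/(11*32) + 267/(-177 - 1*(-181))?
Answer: 11535/176 ≈ 65.540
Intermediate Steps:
-426/(11*32) + 267/(-177 - 1*(-181)) = -426/352 + 267/(-177 + 181) = -426*1/352 + 267/4 = -213/176 + 267*(¼) = -213/176 + 267/4 = 11535/176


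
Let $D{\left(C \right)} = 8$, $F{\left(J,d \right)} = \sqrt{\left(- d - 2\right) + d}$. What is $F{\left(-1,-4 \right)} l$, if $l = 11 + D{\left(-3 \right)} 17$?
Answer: $147 i \sqrt{2} \approx 207.89 i$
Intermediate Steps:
$F{\left(J,d \right)} = i \sqrt{2}$ ($F{\left(J,d \right)} = \sqrt{\left(-2 - d\right) + d} = \sqrt{-2} = i \sqrt{2}$)
$l = 147$ ($l = 11 + 8 \cdot 17 = 11 + 136 = 147$)
$F{\left(-1,-4 \right)} l = i \sqrt{2} \cdot 147 = 147 i \sqrt{2}$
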